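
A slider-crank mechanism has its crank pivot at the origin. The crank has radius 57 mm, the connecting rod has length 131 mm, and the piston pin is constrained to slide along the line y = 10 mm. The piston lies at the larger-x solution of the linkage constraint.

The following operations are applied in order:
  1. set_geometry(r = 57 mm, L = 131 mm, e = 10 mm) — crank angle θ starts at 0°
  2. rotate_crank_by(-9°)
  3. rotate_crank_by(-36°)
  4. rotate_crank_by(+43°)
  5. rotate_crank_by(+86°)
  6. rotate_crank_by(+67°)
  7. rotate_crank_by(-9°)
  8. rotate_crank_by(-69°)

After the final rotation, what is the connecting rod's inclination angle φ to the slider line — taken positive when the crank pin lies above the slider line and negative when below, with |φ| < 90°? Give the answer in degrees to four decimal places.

19.8626

set_geometry: r = 57 mm, L = 131 mm, e = 10 mm; θ ← 0°
rotate_crank_by(-9°): θ ← 0° -9° = -9°
rotate_crank_by(-36°): θ ← -9° -36° = -45°
rotate_crank_by(+43°): θ ← -45° +43° = -2°
rotate_crank_by(+86°): θ ← -2° +86° = 84°
rotate_crank_by(+67°): θ ← 84° +67° = 151°
rotate_crank_by(-9°): θ ← 151° -9° = 142°
rotate_crank_by(-69°): θ ← 142° -69° = 73°
crank pin P = (r cos θ, r sin θ) = (16.665187, 54.509371)
h = r sin θ − e = 54.509371 − 10 = 44.509371
sin φ = h / L = 44.509371 / 131 = 0.33976619
φ = arcsin(0.33976619) = 19.862630°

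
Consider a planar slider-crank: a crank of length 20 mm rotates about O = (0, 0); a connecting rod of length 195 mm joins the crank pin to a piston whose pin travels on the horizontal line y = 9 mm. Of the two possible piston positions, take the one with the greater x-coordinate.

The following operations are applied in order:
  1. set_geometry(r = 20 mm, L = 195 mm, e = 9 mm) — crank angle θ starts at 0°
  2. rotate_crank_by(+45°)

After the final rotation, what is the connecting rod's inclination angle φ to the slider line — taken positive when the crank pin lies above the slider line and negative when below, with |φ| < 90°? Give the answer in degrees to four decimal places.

set_geometry: r = 20 mm, L = 195 mm, e = 9 mm; θ ← 0°
rotate_crank_by(+45°): θ ← 0° +45° = 45°
crank pin P = (r cos θ, r sin θ) = (14.142136, 14.142136)
h = r sin θ − e = 14.142136 − 9 = 5.142136
sin φ = h / L = 5.142136 / 195 = 0.02636993
φ = arcsin(0.02636993) = 1.511061°

1.5111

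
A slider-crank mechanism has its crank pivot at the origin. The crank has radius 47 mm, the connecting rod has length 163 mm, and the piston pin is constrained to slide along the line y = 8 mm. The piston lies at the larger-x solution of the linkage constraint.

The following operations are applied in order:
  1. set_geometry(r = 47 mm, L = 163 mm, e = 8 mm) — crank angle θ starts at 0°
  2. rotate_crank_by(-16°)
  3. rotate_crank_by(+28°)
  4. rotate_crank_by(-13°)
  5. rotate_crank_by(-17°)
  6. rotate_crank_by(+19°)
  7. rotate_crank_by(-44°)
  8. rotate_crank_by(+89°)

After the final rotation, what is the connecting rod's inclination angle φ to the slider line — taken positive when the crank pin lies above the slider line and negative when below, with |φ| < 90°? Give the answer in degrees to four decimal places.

9.1104

set_geometry: r = 47 mm, L = 163 mm, e = 8 mm; θ ← 0°
rotate_crank_by(-16°): θ ← 0° -16° = -16°
rotate_crank_by(+28°): θ ← -16° +28° = 12°
rotate_crank_by(-13°): θ ← 12° -13° = -1°
rotate_crank_by(-17°): θ ← -1° -17° = -18°
rotate_crank_by(+19°): θ ← -18° +19° = 1°
rotate_crank_by(-44°): θ ← 1° -44° = -43°
rotate_crank_by(+89°): θ ← -43° +89° = 46°
crank pin P = (r cos θ, r sin θ) = (32.648943, 33.808971)
h = r sin θ − e = 33.808971 − 8 = 25.808971
sin φ = h / L = 25.808971 / 163 = 0.15833724
φ = arcsin(0.15833724) = 9.110397°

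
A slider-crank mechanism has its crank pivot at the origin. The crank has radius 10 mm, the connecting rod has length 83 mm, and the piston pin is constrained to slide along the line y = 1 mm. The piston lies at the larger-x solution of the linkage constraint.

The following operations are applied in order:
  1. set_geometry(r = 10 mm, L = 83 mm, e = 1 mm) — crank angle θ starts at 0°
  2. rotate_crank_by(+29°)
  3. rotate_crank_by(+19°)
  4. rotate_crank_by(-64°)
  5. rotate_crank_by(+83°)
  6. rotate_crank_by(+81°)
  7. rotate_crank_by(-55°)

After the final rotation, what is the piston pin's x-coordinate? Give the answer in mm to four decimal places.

81.9887

set_geometry: r = 10 mm, L = 83 mm, e = 1 mm; θ ← 0°
rotate_crank_by(+29°): θ ← 0° +29° = 29°
rotate_crank_by(+19°): θ ← 29° +19° = 48°
rotate_crank_by(-64°): θ ← 48° -64° = -16°
rotate_crank_by(+83°): θ ← -16° +83° = 67°
rotate_crank_by(+81°): θ ← 67° +81° = 148°
rotate_crank_by(-55°): θ ← 148° -55° = 93°
crank pin P = (r cos θ, r sin θ) = (-0.523360, 9.986295)
h = r sin θ − e = 9.986295 − 1 = 8.986295
x = r cos θ + √(L² − h²) = -0.523360 + √(6889.0 − 80.7535) = -0.523360 + 82.512099 = 81.988740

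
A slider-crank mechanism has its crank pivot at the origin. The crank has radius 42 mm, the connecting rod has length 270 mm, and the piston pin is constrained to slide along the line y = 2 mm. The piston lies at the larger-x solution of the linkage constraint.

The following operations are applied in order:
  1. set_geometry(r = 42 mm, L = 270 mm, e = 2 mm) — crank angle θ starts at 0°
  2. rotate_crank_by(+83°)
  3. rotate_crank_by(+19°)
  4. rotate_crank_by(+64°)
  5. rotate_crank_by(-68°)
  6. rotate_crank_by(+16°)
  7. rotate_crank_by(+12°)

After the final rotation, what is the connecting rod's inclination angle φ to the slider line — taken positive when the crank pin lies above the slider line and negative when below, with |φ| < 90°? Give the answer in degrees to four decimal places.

6.8021

set_geometry: r = 42 mm, L = 270 mm, e = 2 mm; θ ← 0°
rotate_crank_by(+83°): θ ← 0° +83° = 83°
rotate_crank_by(+19°): θ ← 83° +19° = 102°
rotate_crank_by(+64°): θ ← 102° +64° = 166°
rotate_crank_by(-68°): θ ← 166° -68° = 98°
rotate_crank_by(+16°): θ ← 98° +16° = 114°
rotate_crank_by(+12°): θ ← 114° +12° = 126°
crank pin P = (r cos θ, r sin θ) = (-24.686981, 33.978714)
h = r sin θ − e = 33.978714 − 2 = 31.978714
sin φ = h / L = 31.978714 / 270 = 0.11843968
φ = arcsin(0.11843968) = 6.802061°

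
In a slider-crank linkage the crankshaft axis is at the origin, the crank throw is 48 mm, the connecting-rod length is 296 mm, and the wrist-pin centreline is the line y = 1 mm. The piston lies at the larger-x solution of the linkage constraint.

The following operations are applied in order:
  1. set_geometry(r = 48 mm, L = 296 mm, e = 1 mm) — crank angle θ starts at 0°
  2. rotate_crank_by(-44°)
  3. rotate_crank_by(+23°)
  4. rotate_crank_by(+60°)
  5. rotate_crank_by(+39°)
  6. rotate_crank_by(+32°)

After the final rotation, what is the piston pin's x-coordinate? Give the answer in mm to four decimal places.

set_geometry: r = 48 mm, L = 296 mm, e = 1 mm; θ ← 0°
rotate_crank_by(-44°): θ ← 0° -44° = -44°
rotate_crank_by(+23°): θ ← -44° +23° = -21°
rotate_crank_by(+60°): θ ← -21° +60° = 39°
rotate_crank_by(+39°): θ ← 39° +39° = 78°
rotate_crank_by(+32°): θ ← 78° +32° = 110°
crank pin P = (r cos θ, r sin θ) = (-16.416967, 45.105246)
h = r sin θ − e = 45.105246 − 1 = 44.105246
x = r cos θ + √(L² − h²) = -16.416967 + √(87616.0 − 1945.2727) = -16.416967 + 292.695622 = 276.278655

276.2787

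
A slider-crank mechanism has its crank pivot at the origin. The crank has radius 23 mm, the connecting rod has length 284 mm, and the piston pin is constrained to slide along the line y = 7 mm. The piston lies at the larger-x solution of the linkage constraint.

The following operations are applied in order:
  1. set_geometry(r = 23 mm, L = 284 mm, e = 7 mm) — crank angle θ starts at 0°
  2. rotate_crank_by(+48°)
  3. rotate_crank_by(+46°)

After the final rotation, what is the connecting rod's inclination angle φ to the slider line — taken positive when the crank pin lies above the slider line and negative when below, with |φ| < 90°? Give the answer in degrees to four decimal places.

3.2183

set_geometry: r = 23 mm, L = 284 mm, e = 7 mm; θ ← 0°
rotate_crank_by(+48°): θ ← 0° +48° = 48°
rotate_crank_by(+46°): θ ← 48° +46° = 94°
crank pin P = (r cos θ, r sin θ) = (-1.604399, 22.943973)
h = r sin θ − e = 22.943973 − 7 = 15.943973
sin φ = h / L = 15.943973 / 284 = 0.05614075
φ = arcsin(0.05614075) = 3.218320°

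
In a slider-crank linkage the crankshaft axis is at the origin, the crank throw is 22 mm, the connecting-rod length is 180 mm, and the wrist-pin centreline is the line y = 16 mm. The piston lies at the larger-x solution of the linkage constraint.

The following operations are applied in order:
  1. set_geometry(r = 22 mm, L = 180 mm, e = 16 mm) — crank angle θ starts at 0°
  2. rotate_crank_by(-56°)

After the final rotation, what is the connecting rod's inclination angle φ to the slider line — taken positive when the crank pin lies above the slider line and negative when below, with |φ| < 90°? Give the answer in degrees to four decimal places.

set_geometry: r = 22 mm, L = 180 mm, e = 16 mm; θ ← 0°
rotate_crank_by(-56°): θ ← 0° -56° = -56°
crank pin P = (r cos θ, r sin θ) = (12.302244, -18.238827)
h = r sin θ − e = -18.238827 − 16 = -34.238827
sin φ = h / L = -34.238827 / 180 = -0.19021570
φ = arcsin(-0.19021570) = -10.965373°

-10.9654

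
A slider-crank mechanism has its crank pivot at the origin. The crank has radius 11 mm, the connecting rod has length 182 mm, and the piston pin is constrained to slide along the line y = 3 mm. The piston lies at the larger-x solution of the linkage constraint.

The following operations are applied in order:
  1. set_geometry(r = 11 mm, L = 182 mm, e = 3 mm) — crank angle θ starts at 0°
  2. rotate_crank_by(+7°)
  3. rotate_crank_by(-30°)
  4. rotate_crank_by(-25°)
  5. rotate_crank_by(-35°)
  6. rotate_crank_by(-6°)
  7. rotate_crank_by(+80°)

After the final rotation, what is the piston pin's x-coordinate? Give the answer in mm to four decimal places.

192.8033

set_geometry: r = 11 mm, L = 182 mm, e = 3 mm; θ ← 0°
rotate_crank_by(+7°): θ ← 0° +7° = 7°
rotate_crank_by(-30°): θ ← 7° -30° = -23°
rotate_crank_by(-25°): θ ← -23° -25° = -48°
rotate_crank_by(-35°): θ ← -48° -35° = -83°
rotate_crank_by(-6°): θ ← -83° -6° = -89°
rotate_crank_by(+80°): θ ← -89° +80° = -9°
crank pin P = (r cos θ, r sin θ) = (10.864572, -1.720779)
h = r sin θ − e = -1.720779 − 3 = -4.720779
x = r cos θ + √(L² − h²) = 10.864572 + √(33124.0 − 22.2858) = 10.864572 + 181.938765 = 192.803337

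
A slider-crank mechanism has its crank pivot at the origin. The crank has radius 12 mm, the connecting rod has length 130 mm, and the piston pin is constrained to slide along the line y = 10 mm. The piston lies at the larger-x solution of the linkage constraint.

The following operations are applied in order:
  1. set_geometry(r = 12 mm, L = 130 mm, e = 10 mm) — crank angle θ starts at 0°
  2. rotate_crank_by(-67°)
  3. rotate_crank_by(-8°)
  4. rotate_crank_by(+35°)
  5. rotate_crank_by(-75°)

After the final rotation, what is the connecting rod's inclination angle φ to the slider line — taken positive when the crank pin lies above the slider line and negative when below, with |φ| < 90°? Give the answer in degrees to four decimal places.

-9.2407

set_geometry: r = 12 mm, L = 130 mm, e = 10 mm; θ ← 0°
rotate_crank_by(-67°): θ ← 0° -67° = -67°
rotate_crank_by(-8°): θ ← -67° -8° = -75°
rotate_crank_by(+35°): θ ← -75° +35° = -40°
rotate_crank_by(-75°): θ ← -40° -75° = -115°
crank pin P = (r cos θ, r sin θ) = (-5.071419, -10.875693)
h = r sin θ − e = -10.875693 − 10 = -20.875693
sin φ = h / L = -20.875693 / 130 = -0.16058226
φ = arcsin(-0.16058226) = -9.240694°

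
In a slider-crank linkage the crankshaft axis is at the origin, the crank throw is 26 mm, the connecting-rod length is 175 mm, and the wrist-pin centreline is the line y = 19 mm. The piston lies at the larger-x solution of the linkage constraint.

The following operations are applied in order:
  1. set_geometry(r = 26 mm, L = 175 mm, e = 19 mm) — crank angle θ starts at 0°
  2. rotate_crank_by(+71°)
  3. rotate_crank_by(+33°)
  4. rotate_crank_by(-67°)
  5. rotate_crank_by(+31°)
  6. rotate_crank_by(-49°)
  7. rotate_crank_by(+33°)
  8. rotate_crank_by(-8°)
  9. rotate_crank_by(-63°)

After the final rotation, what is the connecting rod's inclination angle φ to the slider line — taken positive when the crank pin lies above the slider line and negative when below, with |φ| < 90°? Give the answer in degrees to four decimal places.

set_geometry: r = 26 mm, L = 175 mm, e = 19 mm; θ ← 0°
rotate_crank_by(+71°): θ ← 0° +71° = 71°
rotate_crank_by(+33°): θ ← 71° +33° = 104°
rotate_crank_by(-67°): θ ← 104° -67° = 37°
rotate_crank_by(+31°): θ ← 37° +31° = 68°
rotate_crank_by(-49°): θ ← 68° -49° = 19°
rotate_crank_by(+33°): θ ← 19° +33° = 52°
rotate_crank_by(-8°): θ ← 52° -8° = 44°
rotate_crank_by(-63°): θ ← 44° -63° = -19°
crank pin P = (r cos θ, r sin θ) = (24.583483, -8.464772)
h = r sin θ − e = -8.464772 − 19 = -27.464772
sin φ = h / L = -27.464772 / 175 = -0.15694155
φ = arcsin(-0.15694155) = -9.029417°

-9.0294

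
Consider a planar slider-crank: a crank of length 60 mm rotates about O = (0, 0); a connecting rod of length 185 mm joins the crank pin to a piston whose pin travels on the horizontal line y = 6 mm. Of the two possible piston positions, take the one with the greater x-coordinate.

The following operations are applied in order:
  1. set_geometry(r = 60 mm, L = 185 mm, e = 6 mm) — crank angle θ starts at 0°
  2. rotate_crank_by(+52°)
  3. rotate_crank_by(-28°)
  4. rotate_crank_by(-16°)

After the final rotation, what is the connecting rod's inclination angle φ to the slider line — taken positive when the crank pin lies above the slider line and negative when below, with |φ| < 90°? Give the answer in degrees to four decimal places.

0.7280

set_geometry: r = 60 mm, L = 185 mm, e = 6 mm; θ ← 0°
rotate_crank_by(+52°): θ ← 0° +52° = 52°
rotate_crank_by(-28°): θ ← 52° -28° = 24°
rotate_crank_by(-16°): θ ← 24° -16° = 8°
crank pin P = (r cos θ, r sin θ) = (59.416084, 8.350386)
h = r sin θ − e = 8.350386 − 6 = 2.350386
sin φ = h / L = 2.350386 / 185 = 0.01270479
φ = arcsin(0.01270479) = 0.727950°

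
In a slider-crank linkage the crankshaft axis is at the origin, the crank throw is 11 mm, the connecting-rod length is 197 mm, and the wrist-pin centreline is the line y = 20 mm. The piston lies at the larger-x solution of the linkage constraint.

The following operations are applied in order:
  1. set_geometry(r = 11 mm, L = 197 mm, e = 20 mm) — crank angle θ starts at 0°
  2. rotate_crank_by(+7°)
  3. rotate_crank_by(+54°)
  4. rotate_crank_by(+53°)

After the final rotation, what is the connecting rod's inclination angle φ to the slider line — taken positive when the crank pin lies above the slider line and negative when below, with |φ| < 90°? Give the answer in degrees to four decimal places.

-2.8954

set_geometry: r = 11 mm, L = 197 mm, e = 20 mm; θ ← 0°
rotate_crank_by(+7°): θ ← 0° +7° = 7°
rotate_crank_by(+54°): θ ← 7° +54° = 61°
rotate_crank_by(+53°): θ ← 61° +53° = 114°
crank pin P = (r cos θ, r sin θ) = (-4.474103, 10.049000)
h = r sin θ − e = 10.049000 − 20 = -9.951000
sin φ = h / L = -9.951000 / 197 = -0.05051269
φ = arcsin(-0.05051269) = -2.895396°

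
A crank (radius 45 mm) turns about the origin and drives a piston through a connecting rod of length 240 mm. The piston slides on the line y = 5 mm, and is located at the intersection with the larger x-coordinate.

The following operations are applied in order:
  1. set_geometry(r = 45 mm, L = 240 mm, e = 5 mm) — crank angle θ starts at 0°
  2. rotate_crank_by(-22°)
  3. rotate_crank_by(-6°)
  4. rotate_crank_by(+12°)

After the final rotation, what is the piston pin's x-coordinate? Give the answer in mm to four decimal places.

set_geometry: r = 45 mm, L = 240 mm, e = 5 mm; θ ← 0°
rotate_crank_by(-22°): θ ← 0° -22° = -22°
rotate_crank_by(-6°): θ ← -22° -6° = -28°
rotate_crank_by(+12°): θ ← -28° +12° = -16°
crank pin P = (r cos θ, r sin θ) = (43.256776, -12.403681)
h = r sin θ − e = -12.403681 − 5 = -17.403681
x = r cos θ + √(L² − h²) = 43.256776 + √(57600.0 − 302.8881) = 43.256776 + 239.368151 = 282.624928

282.6249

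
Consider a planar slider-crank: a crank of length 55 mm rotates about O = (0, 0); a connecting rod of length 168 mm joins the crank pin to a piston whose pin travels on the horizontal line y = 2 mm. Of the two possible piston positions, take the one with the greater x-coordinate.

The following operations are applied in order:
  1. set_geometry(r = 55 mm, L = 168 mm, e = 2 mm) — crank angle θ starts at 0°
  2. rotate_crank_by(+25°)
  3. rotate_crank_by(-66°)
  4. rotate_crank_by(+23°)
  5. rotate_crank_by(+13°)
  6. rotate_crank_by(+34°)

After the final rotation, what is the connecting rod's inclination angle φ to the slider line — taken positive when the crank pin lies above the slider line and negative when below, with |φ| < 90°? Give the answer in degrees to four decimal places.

8.4423

set_geometry: r = 55 mm, L = 168 mm, e = 2 mm; θ ← 0°
rotate_crank_by(+25°): θ ← 0° +25° = 25°
rotate_crank_by(-66°): θ ← 25° -66° = -41°
rotate_crank_by(+23°): θ ← -41° +23° = -18°
rotate_crank_by(+13°): θ ← -18° +13° = -5°
rotate_crank_by(+34°): θ ← -5° +34° = 29°
crank pin P = (r cos θ, r sin θ) = (48.104084, 26.664529)
h = r sin θ − e = 26.664529 − 2 = 24.664529
sin φ = h / L = 24.664529 / 168 = 0.14681267
φ = arcsin(0.14681267) = 8.442261°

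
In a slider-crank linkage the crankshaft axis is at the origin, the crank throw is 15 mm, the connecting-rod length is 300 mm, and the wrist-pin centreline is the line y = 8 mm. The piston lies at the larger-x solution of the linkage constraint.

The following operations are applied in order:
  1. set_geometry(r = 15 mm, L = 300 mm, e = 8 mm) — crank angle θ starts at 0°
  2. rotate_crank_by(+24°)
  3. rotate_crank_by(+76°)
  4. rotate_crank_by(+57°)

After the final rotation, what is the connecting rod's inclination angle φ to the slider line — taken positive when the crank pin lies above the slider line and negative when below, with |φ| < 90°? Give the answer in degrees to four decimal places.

set_geometry: r = 15 mm, L = 300 mm, e = 8 mm; θ ← 0°
rotate_crank_by(+24°): θ ← 0° +24° = 24°
rotate_crank_by(+76°): θ ← 24° +76° = 100°
rotate_crank_by(+57°): θ ← 100° +57° = 157°
crank pin P = (r cos θ, r sin θ) = (-13.807573, 5.860967)
h = r sin θ − e = 5.860967 − 8 = -2.139033
sin φ = h / L = -2.139033 / 300 = -0.00713011
φ = arcsin(-0.00713011) = -0.408529°

-0.4085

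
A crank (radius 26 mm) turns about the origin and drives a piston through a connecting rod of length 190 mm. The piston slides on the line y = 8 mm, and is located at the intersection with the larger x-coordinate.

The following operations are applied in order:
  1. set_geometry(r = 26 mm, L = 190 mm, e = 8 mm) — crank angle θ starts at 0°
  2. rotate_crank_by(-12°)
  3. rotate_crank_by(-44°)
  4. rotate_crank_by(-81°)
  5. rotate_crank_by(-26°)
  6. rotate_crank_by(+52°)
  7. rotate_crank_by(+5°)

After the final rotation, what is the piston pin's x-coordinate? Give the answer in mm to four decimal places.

179.9470

set_geometry: r = 26 mm, L = 190 mm, e = 8 mm; θ ← 0°
rotate_crank_by(-12°): θ ← 0° -12° = -12°
rotate_crank_by(-44°): θ ← -12° -44° = -56°
rotate_crank_by(-81°): θ ← -56° -81° = -137°
rotate_crank_by(-26°): θ ← -137° -26° = -163°
rotate_crank_by(+52°): θ ← -163° +52° = -111°
rotate_crank_by(+5°): θ ← -111° +5° = -106°
crank pin P = (r cos θ, r sin θ) = (-7.166571, -24.992804)
h = r sin θ − e = -24.992804 − 8 = -32.992804
x = r cos θ + √(L² − h²) = -7.166571 + √(36100.0 − 1088.5251) = -7.166571 + 187.113535 = 179.946963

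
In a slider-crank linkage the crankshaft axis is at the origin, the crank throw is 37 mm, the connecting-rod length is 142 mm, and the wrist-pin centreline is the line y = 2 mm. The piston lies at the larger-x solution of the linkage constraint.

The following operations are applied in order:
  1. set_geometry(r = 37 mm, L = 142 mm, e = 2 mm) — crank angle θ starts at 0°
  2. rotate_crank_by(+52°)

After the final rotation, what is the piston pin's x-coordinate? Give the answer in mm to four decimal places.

162.1586

set_geometry: r = 37 mm, L = 142 mm, e = 2 mm; θ ← 0°
rotate_crank_by(+52°): θ ← 0° +52° = 52°
crank pin P = (r cos θ, r sin θ) = (22.779475, 29.156398)
h = r sin θ − e = 29.156398 − 2 = 27.156398
x = r cos θ + √(L² − h²) = 22.779475 + √(20164.0 − 737.4699) = 22.779475 + 139.379088 = 162.158562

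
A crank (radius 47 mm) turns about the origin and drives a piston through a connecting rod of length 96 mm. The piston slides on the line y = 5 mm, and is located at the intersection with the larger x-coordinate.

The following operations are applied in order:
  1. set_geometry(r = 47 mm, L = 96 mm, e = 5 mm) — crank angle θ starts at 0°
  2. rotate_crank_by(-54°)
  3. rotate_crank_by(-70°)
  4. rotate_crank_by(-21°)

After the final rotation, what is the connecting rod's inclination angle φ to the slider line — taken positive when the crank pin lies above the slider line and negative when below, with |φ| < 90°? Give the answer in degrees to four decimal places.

-19.4447

set_geometry: r = 47 mm, L = 96 mm, e = 5 mm; θ ← 0°
rotate_crank_by(-54°): θ ← 0° -54° = -54°
rotate_crank_by(-70°): θ ← -54° -70° = -124°
rotate_crank_by(-21°): θ ← -124° -21° = -145°
crank pin P = (r cos θ, r sin θ) = (-38.500146, -26.958093)
h = r sin θ − e = -26.958093 − 5 = -31.958093
sin φ = h / L = -31.958093 / 96 = -0.33289680
φ = arcsin(-0.33289680) = -19.444694°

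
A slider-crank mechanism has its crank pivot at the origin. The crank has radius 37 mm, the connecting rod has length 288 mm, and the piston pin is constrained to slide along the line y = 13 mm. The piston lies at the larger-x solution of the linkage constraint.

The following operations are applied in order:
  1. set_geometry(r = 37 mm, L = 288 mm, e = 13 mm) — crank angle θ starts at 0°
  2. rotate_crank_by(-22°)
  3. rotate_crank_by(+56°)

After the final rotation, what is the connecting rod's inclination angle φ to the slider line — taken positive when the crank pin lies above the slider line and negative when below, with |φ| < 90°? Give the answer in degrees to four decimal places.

set_geometry: r = 37 mm, L = 288 mm, e = 13 mm; θ ← 0°
rotate_crank_by(-22°): θ ← 0° -22° = -22°
rotate_crank_by(+56°): θ ← -22° +56° = 34°
crank pin P = (r cos θ, r sin θ) = (30.674390, 20.690137)
h = r sin θ − e = 20.690137 − 13 = 7.690137
sin φ = h / L = 7.690137 / 288 = 0.02670187
φ = arcsin(0.02670187) = 1.530086°

1.5301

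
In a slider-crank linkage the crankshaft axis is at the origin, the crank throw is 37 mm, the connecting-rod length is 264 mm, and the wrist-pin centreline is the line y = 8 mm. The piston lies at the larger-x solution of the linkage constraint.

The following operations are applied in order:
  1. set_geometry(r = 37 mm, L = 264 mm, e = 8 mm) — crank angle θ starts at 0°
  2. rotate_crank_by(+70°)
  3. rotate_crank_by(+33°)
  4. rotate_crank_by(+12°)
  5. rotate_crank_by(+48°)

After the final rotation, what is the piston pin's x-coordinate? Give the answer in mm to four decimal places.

set_geometry: r = 37 mm, L = 264 mm, e = 8 mm; θ ← 0°
rotate_crank_by(+70°): θ ← 0° +70° = 70°
rotate_crank_by(+33°): θ ← 70° +33° = 103°
rotate_crank_by(+12°): θ ← 103° +12° = 115°
rotate_crank_by(+48°): θ ← 115° +48° = 163°
crank pin P = (r cos θ, r sin θ) = (-35.383276, 10.817753)
h = r sin θ − e = 10.817753 − 8 = 2.817753
x = r cos θ + √(L² − h²) = -35.383276 + √(69696.0 − 7.9397) = -35.383276 + 263.984962 = 228.601686

228.6017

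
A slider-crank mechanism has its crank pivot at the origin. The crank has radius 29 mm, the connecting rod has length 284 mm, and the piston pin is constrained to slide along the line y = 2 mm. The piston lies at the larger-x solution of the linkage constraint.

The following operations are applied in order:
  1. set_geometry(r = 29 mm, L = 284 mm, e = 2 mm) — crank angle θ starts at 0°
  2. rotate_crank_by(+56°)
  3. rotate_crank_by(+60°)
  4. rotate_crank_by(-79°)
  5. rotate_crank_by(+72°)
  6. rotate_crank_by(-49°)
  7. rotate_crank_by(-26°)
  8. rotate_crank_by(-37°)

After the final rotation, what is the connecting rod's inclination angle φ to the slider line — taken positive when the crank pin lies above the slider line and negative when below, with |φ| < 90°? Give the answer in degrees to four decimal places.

-0.7097

set_geometry: r = 29 mm, L = 284 mm, e = 2 mm; θ ← 0°
rotate_crank_by(+56°): θ ← 0° +56° = 56°
rotate_crank_by(+60°): θ ← 56° +60° = 116°
rotate_crank_by(-79°): θ ← 116° -79° = 37°
rotate_crank_by(+72°): θ ← 37° +72° = 109°
rotate_crank_by(-49°): θ ← 109° -49° = 60°
rotate_crank_by(-26°): θ ← 60° -26° = 34°
rotate_crank_by(-37°): θ ← 34° -37° = -3°
crank pin P = (r cos θ, r sin θ) = (28.960257, -1.517743)
h = r sin θ − e = -1.517743 − 2 = -3.517743
sin φ = h / L = -3.517743 / 284 = -0.01238642
φ = arcsin(-0.01238642) = -0.709708°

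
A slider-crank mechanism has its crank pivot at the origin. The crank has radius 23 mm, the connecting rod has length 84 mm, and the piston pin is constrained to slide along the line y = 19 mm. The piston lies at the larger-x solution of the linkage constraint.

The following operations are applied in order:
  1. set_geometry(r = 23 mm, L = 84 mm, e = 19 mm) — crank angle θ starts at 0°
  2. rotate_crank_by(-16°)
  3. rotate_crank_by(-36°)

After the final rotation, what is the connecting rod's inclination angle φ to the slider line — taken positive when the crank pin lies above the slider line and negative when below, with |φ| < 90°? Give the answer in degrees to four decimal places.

set_geometry: r = 23 mm, L = 84 mm, e = 19 mm; θ ← 0°
rotate_crank_by(-16°): θ ← 0° -16° = -16°
rotate_crank_by(-36°): θ ← -16° -36° = -52°
crank pin P = (r cos θ, r sin θ) = (14.160214, -18.124247)
h = r sin θ − e = -18.124247 − 19 = -37.124247
sin φ = h / L = -37.124247 / 84 = -0.44195533
φ = arcsin(-0.44195533) = -26.228705°

-26.2287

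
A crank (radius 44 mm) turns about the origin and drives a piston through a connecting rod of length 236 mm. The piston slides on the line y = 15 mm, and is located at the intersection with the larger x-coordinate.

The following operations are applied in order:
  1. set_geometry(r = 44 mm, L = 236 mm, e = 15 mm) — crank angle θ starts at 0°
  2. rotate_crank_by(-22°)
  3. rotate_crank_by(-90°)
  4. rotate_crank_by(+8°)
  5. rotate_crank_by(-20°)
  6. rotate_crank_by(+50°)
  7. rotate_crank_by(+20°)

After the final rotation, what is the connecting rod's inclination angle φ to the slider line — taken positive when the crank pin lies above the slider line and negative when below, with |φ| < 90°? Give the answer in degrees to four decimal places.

-12.3799

set_geometry: r = 44 mm, L = 236 mm, e = 15 mm; θ ← 0°
rotate_crank_by(-22°): θ ← 0° -22° = -22°
rotate_crank_by(-90°): θ ← -22° -90° = -112°
rotate_crank_by(+8°): θ ← -112° +8° = -104°
rotate_crank_by(-20°): θ ← -104° -20° = -124°
rotate_crank_by(+50°): θ ← -124° +50° = -74°
rotate_crank_by(+20°): θ ← -74° +20° = -54°
crank pin P = (r cos θ, r sin θ) = (25.862551, -35.596748)
h = r sin θ − e = -35.596748 − 15 = -50.596748
sin φ = h / L = -50.596748 / 236 = -0.21439300
φ = arcsin(-0.21439300) = -12.379918°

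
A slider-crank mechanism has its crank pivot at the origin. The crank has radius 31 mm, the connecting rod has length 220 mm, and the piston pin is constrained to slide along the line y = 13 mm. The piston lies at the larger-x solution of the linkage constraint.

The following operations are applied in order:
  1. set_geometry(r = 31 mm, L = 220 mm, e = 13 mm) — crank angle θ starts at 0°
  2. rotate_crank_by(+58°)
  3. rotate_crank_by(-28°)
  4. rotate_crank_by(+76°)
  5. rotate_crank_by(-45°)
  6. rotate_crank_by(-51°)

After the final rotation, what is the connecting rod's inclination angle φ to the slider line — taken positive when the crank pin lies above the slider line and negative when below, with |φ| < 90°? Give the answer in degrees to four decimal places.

set_geometry: r = 31 mm, L = 220 mm, e = 13 mm; θ ← 0°
rotate_crank_by(+58°): θ ← 0° +58° = 58°
rotate_crank_by(-28°): θ ← 58° -28° = 30°
rotate_crank_by(+76°): θ ← 30° +76° = 106°
rotate_crank_by(-45°): θ ← 106° -45° = 61°
rotate_crank_by(-51°): θ ← 61° -51° = 10°
crank pin P = (r cos θ, r sin θ) = (30.529040, 5.383094)
h = r sin θ − e = 5.383094 − 13 = -7.616906
sin φ = h / L = -7.616906 / 220 = -0.03462230
φ = arcsin(-0.03462230) = -1.984108°

-1.9841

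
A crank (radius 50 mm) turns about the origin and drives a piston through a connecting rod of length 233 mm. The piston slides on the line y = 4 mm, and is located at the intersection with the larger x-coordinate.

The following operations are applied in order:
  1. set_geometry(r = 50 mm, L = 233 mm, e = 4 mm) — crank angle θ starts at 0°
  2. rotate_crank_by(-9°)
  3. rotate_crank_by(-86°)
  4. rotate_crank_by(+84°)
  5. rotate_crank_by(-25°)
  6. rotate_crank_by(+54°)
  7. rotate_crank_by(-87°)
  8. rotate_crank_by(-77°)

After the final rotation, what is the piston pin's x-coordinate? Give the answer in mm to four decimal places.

set_geometry: r = 50 mm, L = 233 mm, e = 4 mm; θ ← 0°
rotate_crank_by(-9°): θ ← 0° -9° = -9°
rotate_crank_by(-86°): θ ← -9° -86° = -95°
rotate_crank_by(+84°): θ ← -95° +84° = -11°
rotate_crank_by(-25°): θ ← -11° -25° = -36°
rotate_crank_by(+54°): θ ← -36° +54° = 18°
rotate_crank_by(-87°): θ ← 18° -87° = -69°
rotate_crank_by(-77°): θ ← -69° -77° = -146°
crank pin P = (r cos θ, r sin θ) = (-41.451879, -27.959645)
h = r sin θ − e = -27.959645 − 4 = -31.959645
x = r cos θ + √(L² − h²) = -41.451879 + √(54289.0 − 1021.4189) = -41.451879 + 230.797706 = 189.345827

189.3458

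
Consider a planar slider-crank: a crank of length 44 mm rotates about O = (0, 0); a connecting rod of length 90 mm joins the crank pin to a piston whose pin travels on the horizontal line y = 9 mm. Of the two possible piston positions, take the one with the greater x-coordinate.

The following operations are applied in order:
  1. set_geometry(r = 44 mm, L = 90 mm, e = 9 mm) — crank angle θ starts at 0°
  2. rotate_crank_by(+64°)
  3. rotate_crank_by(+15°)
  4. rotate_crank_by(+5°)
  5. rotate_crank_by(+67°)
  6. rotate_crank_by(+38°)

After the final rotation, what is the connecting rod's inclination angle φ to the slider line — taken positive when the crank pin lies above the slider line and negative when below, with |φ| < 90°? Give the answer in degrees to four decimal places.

set_geometry: r = 44 mm, L = 90 mm, e = 9 mm; θ ← 0°
rotate_crank_by(+64°): θ ← 0° +64° = 64°
rotate_crank_by(+15°): θ ← 64° +15° = 79°
rotate_crank_by(+5°): θ ← 79° +5° = 84°
rotate_crank_by(+67°): θ ← 84° +67° = 151°
rotate_crank_by(+38°): θ ← 151° +38° = 189°
crank pin P = (r cos θ, r sin θ) = (-43.458287, -6.883116)
h = r sin θ − e = -6.883116 − 9 = -15.883116
sin φ = h / L = -15.883116 / 90 = -0.17647907
φ = arcsin(-0.17647907) = -10.164742°

-10.1647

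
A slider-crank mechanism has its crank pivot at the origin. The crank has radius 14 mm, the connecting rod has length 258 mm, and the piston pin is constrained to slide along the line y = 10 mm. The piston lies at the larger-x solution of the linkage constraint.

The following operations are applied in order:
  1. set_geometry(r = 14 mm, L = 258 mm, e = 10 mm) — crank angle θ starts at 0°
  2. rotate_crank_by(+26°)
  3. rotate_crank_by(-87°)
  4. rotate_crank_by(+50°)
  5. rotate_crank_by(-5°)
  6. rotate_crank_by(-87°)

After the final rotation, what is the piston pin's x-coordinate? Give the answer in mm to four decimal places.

253.7653

set_geometry: r = 14 mm, L = 258 mm, e = 10 mm; θ ← 0°
rotate_crank_by(+26°): θ ← 0° +26° = 26°
rotate_crank_by(-87°): θ ← 26° -87° = -61°
rotate_crank_by(+50°): θ ← -61° +50° = -11°
rotate_crank_by(-5°): θ ← -11° -5° = -16°
rotate_crank_by(-87°): θ ← -16° -87° = -103°
crank pin P = (r cos θ, r sin θ) = (-3.149315, -13.641181)
h = r sin θ − e = -13.641181 − 10 = -23.641181
x = r cos θ + √(L² − h²) = -3.149315 + √(66564.0 − 558.9054) = -3.149315 + 256.914567 = 253.765252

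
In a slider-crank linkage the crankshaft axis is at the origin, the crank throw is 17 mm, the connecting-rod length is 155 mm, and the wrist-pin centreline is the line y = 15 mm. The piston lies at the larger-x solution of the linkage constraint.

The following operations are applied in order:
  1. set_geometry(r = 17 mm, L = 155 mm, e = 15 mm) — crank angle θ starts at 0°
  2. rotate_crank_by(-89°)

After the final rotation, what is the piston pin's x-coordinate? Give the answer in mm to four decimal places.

set_geometry: r = 17 mm, L = 155 mm, e = 15 mm; θ ← 0°
rotate_crank_by(-89°): θ ← 0° -89° = -89°
crank pin P = (r cos θ, r sin θ) = (0.296691, -16.997411)
h = r sin θ − e = -16.997411 − 15 = -31.997411
x = r cos θ + √(L² − h²) = 0.296691 + √(24025.0 − 1023.8343) = 0.296691 + 151.661352 = 151.958043

151.9580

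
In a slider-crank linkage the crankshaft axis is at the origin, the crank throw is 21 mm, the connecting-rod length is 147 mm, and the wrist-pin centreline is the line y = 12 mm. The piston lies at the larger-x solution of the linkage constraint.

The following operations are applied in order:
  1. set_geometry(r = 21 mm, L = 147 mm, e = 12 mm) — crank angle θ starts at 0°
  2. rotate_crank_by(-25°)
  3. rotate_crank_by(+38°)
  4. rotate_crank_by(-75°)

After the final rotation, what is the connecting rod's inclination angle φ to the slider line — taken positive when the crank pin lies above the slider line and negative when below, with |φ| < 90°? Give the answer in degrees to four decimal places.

-11.9916

set_geometry: r = 21 mm, L = 147 mm, e = 12 mm; θ ← 0°
rotate_crank_by(-25°): θ ← 0° -25° = -25°
rotate_crank_by(+38°): θ ← -25° +38° = 13°
rotate_crank_by(-75°): θ ← 13° -75° = -62°
crank pin P = (r cos θ, r sin θ) = (9.858903, -18.541899)
h = r sin θ − e = -18.541899 − 12 = -30.541899
sin φ = h / L = -30.541899 / 147 = -0.20776802
φ = arcsin(-0.20776802) = -11.991585°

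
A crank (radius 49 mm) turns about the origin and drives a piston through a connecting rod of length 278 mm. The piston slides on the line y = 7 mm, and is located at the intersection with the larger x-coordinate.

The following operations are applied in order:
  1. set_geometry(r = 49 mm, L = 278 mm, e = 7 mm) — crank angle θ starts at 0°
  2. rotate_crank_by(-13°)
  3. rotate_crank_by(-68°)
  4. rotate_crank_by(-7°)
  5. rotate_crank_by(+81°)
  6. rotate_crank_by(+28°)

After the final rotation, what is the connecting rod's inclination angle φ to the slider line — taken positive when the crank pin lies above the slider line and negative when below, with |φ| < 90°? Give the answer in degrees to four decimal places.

2.1769

set_geometry: r = 49 mm, L = 278 mm, e = 7 mm; θ ← 0°
rotate_crank_by(-13°): θ ← 0° -13° = -13°
rotate_crank_by(-68°): θ ← -13° -68° = -81°
rotate_crank_by(-7°): θ ← -81° -7° = -88°
rotate_crank_by(+81°): θ ← -88° +81° = -7°
rotate_crank_by(+28°): θ ← -7° +28° = 21°
crank pin P = (r cos θ, r sin θ) = (45.745441, 17.560030)
h = r sin θ − e = 17.560030 − 7 = 10.560030
sin φ = h / L = 10.560030 / 278 = 0.03798572
φ = arcsin(0.03798572) = 2.176945°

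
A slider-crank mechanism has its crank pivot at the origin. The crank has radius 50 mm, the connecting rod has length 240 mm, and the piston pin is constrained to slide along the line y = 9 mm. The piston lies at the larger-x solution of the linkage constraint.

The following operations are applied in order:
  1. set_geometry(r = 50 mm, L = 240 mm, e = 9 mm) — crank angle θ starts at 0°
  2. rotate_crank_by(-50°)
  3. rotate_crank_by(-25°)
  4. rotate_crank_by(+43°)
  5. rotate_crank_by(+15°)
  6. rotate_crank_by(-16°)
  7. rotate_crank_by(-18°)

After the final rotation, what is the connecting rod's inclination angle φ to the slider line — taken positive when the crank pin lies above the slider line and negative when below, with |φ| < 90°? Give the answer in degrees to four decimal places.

set_geometry: r = 50 mm, L = 240 mm, e = 9 mm; θ ← 0°
rotate_crank_by(-50°): θ ← 0° -50° = -50°
rotate_crank_by(-25°): θ ← -50° -25° = -75°
rotate_crank_by(+43°): θ ← -75° +43° = -32°
rotate_crank_by(+15°): θ ← -32° +15° = -17°
rotate_crank_by(-16°): θ ← -17° -16° = -33°
rotate_crank_by(-18°): θ ← -33° -18° = -51°
crank pin P = (r cos θ, r sin θ) = (31.466020, -38.857298)
h = r sin θ − e = -38.857298 − 9 = -47.857298
sin φ = h / L = -47.857298 / 240 = -0.19940541
φ = arcsin(-0.19940541) = -11.502191°

-11.5022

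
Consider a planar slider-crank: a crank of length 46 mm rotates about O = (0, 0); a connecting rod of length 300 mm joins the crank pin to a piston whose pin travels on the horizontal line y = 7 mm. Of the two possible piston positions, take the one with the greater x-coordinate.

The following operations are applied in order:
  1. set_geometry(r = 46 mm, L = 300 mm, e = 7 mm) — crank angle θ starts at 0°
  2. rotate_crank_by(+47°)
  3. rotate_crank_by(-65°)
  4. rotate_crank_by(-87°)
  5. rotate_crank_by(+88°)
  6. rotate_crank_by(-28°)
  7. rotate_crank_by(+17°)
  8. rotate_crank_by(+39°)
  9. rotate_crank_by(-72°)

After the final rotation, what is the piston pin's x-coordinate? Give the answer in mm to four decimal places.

318.5597

set_geometry: r = 46 mm, L = 300 mm, e = 7 mm; θ ← 0°
rotate_crank_by(+47°): θ ← 0° +47° = 47°
rotate_crank_by(-65°): θ ← 47° -65° = -18°
rotate_crank_by(-87°): θ ← -18° -87° = -105°
rotate_crank_by(+88°): θ ← -105° +88° = -17°
rotate_crank_by(-28°): θ ← -17° -28° = -45°
rotate_crank_by(+17°): θ ← -45° +17° = -28°
rotate_crank_by(+39°): θ ← -28° +39° = 11°
rotate_crank_by(-72°): θ ← 11° -72° = -61°
crank pin P = (r cos θ, r sin θ) = (22.301243, -40.232507)
h = r sin θ − e = -40.232507 − 7 = -47.232507
x = r cos θ + √(L² − h²) = 22.301243 + √(90000.0 − 2230.9097) = 22.301243 + 296.258486 = 318.559728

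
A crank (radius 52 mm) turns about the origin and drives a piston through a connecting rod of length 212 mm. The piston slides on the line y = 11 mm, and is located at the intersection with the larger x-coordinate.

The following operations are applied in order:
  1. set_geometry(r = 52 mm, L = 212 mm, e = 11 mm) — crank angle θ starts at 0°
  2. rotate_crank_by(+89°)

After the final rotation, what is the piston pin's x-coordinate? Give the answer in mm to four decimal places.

set_geometry: r = 52 mm, L = 212 mm, e = 11 mm; θ ← 0°
rotate_crank_by(+89°): θ ← 0° +89° = 89°
crank pin P = (r cos θ, r sin θ) = (0.907525, 51.992080)
h = r sin θ − e = 51.992080 − 11 = 40.992080
x = r cos θ + √(L² − h²) = 0.907525 + √(44944.0 − 1680.3506) = 0.907525 + 207.999157 = 208.906682

208.9067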